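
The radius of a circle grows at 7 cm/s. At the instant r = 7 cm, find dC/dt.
14π cm/s

C = 2πr
dC/dt = 2π · dr/dt = 2π · 7 = 14π cm/s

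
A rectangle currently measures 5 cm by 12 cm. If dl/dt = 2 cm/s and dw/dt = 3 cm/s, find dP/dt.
10 cm/s

P = 2(l + w)
dP/dt = 2(dl/dt + dw/dt) = 2(2 + 3) = 10 cm/s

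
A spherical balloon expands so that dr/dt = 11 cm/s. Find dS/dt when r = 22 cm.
1936π cm²/s

S = 4πr²
dS/dt = dS/dr · dr/dt = 8πr · 11
At r = 22: dS/dt = 1936π cm²/s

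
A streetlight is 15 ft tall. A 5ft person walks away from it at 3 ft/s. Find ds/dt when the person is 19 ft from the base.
3/2 ft/s

By similar triangles: 15/(x+s) = 5/s
Solving: s = 5x/10
ds/dt = 5/10 · dx/dt = 1/2 · 3 = 3/2 ft/s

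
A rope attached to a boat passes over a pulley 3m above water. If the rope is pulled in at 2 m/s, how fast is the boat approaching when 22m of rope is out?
44√19/95 ≈ 2.019 m/s

rope² = x² + 3²
x = √(22² - 3²) = 5√19
dx/dt = (rope/x) · d(rope)/dt = (22/(5√19)) · (-2) = -44√19/95 m/s
The boat approaches at 44√19/95 ≈ 2.019 m/s.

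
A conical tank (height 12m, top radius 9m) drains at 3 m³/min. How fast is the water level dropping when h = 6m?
4/(27π) ≈ 0.04716 m/min

r/h = 9/12, so r = (3/4)h
V = (1/3)πr²h = (1/3)π((3/4)h)²h = (3/16)πh³
dV/dh = (9/16)πh²
dh/dt = (dV/dt)/(dV/dh) = -3/((9/16)π·6²) = -4/(27π) m/min
The level is dropping at 4/(27π) ≈ 0.04716 m/min.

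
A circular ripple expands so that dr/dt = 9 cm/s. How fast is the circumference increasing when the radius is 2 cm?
18π cm/s

C = 2πr
dC/dt = 2π · dr/dt = 2π · 9 = 18π cm/s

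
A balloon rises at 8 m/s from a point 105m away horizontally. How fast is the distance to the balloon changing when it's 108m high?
288√2521/2521 ≈ 5.736 m/s

z² = 105² + y²
z = √(105² + 108²) = 3√2521
dz/dt = y/z · dy/dt = 108/(3√2521) · 8 = 288√2521/2521 ≈ 5.736 m/s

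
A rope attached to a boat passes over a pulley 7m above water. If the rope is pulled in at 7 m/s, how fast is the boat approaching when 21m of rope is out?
21√2/4 ≈ 7.425 m/s

rope² = x² + 7²
x = √(21² - 7²) = 14√2
dx/dt = (rope/x) · d(rope)/dt = (21/(14√2)) · (-7) = -21√2/4 m/s
The boat approaches at 21√2/4 ≈ 7.425 m/s.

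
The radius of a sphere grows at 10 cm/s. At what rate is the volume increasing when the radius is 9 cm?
3240π cm³/s

V = (4/3)πr³
dV/dt = dV/dr · dr/dt = 4πr² · 10
At r = 9: dV/dt = 3240π cm³/s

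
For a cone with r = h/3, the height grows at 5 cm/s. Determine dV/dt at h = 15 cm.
125π cm³/s

V = (1/3)π(h/3)²h = πh³/27
dV/dt = πh²/9 · 5
At h = 15: dV/dt = 125π cm³/s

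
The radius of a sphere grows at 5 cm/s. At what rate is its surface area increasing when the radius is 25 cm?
1000π cm²/s

S = 4πr²
dS/dt = dS/dr · dr/dt = 8πr · 5
At r = 25: dS/dt = 1000π cm²/s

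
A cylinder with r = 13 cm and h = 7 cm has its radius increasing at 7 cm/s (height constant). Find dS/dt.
462π cm²/s

S = 2πrh + 2πr² (lateral + bases)
dS/dt = (2πh + 4πr)·dr/dt = (2π·7 + 4π·13)·7
= 462π cm²/s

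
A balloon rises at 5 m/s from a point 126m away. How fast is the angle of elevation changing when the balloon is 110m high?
0.022519 rad/s

tan(θ) = y/126
sec²(θ) · dθ/dt = (1/126) · dy/dt
dθ/dt = cos²(θ)/126 · 5 = 126/(126² + 110²) · 5
dθ/dt = 0.022519 rad/s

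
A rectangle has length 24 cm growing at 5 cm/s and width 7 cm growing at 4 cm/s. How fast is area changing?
131 cm²/s

A = lw
dA/dt = w·dl/dt + l·dw/dt = 7·5 + 24·4 = 131 cm²/s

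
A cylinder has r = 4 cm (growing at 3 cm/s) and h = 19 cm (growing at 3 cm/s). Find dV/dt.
504π cm³/s

V = πr²h
dV/dt = 2πrh·dr/dt + πr²·dh/dt
= 2π(4)(19)(3) + π(4)²(3)
= 504π cm³/s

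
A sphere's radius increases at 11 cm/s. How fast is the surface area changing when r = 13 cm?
1144π cm²/s

S = 4πr²
dS/dt = dS/dr · dr/dt = 8πr · 11
At r = 13: dS/dt = 1144π cm²/s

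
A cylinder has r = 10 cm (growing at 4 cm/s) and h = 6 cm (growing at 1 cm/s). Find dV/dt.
580π cm³/s

V = πr²h
dV/dt = 2πrh·dr/dt + πr²·dh/dt
= 2π(10)(6)(4) + π(10)²(1)
= 580π cm³/s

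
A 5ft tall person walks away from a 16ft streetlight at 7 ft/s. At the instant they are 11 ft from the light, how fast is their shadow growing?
35/11 ft/s

By similar triangles: 16/(x+s) = 5/s
Solving: s = 5x/11
ds/dt = 5/11 · dx/dt = 5/11 · 7 = 35/11 ft/s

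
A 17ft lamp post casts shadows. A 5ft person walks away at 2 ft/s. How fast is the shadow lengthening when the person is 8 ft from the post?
5/6 ft/s

By similar triangles: 17/(x+s) = 5/s
Solving: s = 5x/12
ds/dt = 5/12 · dx/dt = 5/12 · 2 = 5/6 ft/s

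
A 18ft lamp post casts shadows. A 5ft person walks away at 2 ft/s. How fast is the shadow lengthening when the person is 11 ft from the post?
10/13 ft/s

By similar triangles: 18/(x+s) = 5/s
Solving: s = 5x/13
ds/dt = 5/13 · dx/dt = 5/13 · 2 = 10/13 ft/s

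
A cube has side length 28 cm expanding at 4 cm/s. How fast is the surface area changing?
1344 cm²/s

A = 6s²
dA/dt = 12s · ds/dt = 12·28·4 = 1344 cm²/s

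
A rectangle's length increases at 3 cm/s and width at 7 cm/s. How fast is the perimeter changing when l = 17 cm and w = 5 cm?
20 cm/s

P = 2(l + w)
dP/dt = 2(dl/dt + dw/dt) = 2(3 + 7) = 20 cm/s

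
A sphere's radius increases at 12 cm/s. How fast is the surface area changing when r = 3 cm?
288π cm²/s

S = 4πr²
dS/dt = dS/dr · dr/dt = 8πr · 12
At r = 3: dS/dt = 288π cm²/s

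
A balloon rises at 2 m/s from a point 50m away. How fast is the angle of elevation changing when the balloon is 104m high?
0.00751 rad/s

tan(θ) = y/50
sec²(θ) · dθ/dt = (1/50) · dy/dt
dθ/dt = cos²(θ)/50 · 2 = 50/(50² + 104²) · 2
dθ/dt = 0.00751 rad/s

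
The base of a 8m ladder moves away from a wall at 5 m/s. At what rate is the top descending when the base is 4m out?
5√3/3 ≈ 2.887 m/s

x² + y² = 8²
2x·dx/dt + 2y·dy/dt = 0
dy/dt = -x/y · dx/dt = -4/(4√3) · 5 = -5√3/3 m/s
The top is descending at 5√3/3 ≈ 2.887 m/s.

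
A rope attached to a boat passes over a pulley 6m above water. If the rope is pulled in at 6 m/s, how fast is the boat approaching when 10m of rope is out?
15/2 = 7.5 m/s

rope² = x² + 6²
x = √(10² - 6²) = 8
dx/dt = (rope/x) · d(rope)/dt = (10/8) · (-6) = -15/2 m/s
The boat approaches at 15/2 = 7.5 m/s.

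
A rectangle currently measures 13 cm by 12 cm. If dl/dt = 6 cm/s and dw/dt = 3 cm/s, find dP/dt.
18 cm/s

P = 2(l + w)
dP/dt = 2(dl/dt + dw/dt) = 2(6 + 3) = 18 cm/s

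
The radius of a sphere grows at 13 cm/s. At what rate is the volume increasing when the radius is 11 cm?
6292π cm³/s

V = (4/3)πr³
dV/dt = dV/dr · dr/dt = 4πr² · 13
At r = 11: dV/dt = 6292π cm³/s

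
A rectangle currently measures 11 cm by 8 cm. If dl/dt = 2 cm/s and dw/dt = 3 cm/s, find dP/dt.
10 cm/s

P = 2(l + w)
dP/dt = 2(dl/dt + dw/dt) = 2(2 + 3) = 10 cm/s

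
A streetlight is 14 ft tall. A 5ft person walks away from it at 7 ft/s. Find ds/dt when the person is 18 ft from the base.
35/9 ft/s

By similar triangles: 14/(x+s) = 5/s
Solving: s = 5x/9
ds/dt = 5/9 · dx/dt = 5/9 · 7 = 35/9 ft/s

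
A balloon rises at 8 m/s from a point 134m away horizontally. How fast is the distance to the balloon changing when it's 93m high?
744√26605/26605 ≈ 4.561 m/s

z² = 134² + y²
z = √(134² + 93²) = √26605
dz/dt = y/z · dy/dt = 93/√26605 · 8 = 744√26605/26605 ≈ 4.561 m/s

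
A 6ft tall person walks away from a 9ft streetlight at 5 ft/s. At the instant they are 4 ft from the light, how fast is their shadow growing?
10 ft/s

By similar triangles: 9/(x+s) = 6/s
Solving: s = 6x/3
ds/dt = 6/3 · dx/dt = 2 · 5 = 10 ft/s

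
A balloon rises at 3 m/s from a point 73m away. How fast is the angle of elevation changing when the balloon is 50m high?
0.027973 rad/s

tan(θ) = y/73
sec²(θ) · dθ/dt = (1/73) · dy/dt
dθ/dt = cos²(θ)/73 · 3 = 73/(73² + 50²) · 3
dθ/dt = 0.027973 rad/s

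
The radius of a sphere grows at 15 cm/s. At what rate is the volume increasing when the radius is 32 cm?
61440π cm³/s

V = (4/3)πr³
dV/dt = dV/dr · dr/dt = 4πr² · 15
At r = 32: dV/dt = 61440π cm³/s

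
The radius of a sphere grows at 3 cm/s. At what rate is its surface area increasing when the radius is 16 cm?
384π cm²/s

S = 4πr²
dS/dt = dS/dr · dr/dt = 8πr · 3
At r = 16: dS/dt = 384π cm²/s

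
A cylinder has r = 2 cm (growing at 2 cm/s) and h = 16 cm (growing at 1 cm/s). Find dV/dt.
132π cm³/s

V = πr²h
dV/dt = 2πrh·dr/dt + πr²·dh/dt
= 2π(2)(16)(2) + π(2)²(1)
= 132π cm³/s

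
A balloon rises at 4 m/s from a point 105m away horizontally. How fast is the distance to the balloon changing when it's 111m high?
74√2594/1297 ≈ 2.906 m/s

z² = 105² + y²
z = √(105² + 111²) = 3√2594
dz/dt = y/z · dy/dt = 111/(3√2594) · 4 = 74√2594/1297 ≈ 2.906 m/s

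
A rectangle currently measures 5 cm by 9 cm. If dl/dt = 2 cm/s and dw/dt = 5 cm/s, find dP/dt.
14 cm/s

P = 2(l + w)
dP/dt = 2(dl/dt + dw/dt) = 2(2 + 5) = 14 cm/s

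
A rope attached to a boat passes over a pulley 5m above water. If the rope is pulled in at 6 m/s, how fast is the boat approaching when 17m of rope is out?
17√66/22 ≈ 6.278 m/s

rope² = x² + 5²
x = √(17² - 5²) = 2√66
dx/dt = (rope/x) · d(rope)/dt = (17/(2√66)) · (-6) = -17√66/22 m/s
The boat approaches at 17√66/22 ≈ 6.278 m/s.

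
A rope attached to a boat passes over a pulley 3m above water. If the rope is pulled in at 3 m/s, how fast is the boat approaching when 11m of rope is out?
33√7/28 ≈ 3.118 m/s

rope² = x² + 3²
x = √(11² - 3²) = 4√7
dx/dt = (rope/x) · d(rope)/dt = (11/(4√7)) · (-3) = -33√7/28 m/s
The boat approaches at 33√7/28 ≈ 3.118 m/s.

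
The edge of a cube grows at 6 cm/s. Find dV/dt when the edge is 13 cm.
3042 cm³/s

V = s³
dV/dt = 3s² · ds/dt = 3·13²·6 = 3042 cm³/s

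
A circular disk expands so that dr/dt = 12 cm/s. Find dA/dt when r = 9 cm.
216π cm²/s

A = πr²
dA/dt = 2πr · dr/dt = 2π(9)(12) = 216π cm²/s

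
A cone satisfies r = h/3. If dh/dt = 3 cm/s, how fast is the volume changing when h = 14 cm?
196π/3 cm³/s

V = (1/3)π(h/3)²h = πh³/27
dV/dt = πh²/9 · 3
At h = 14: dV/dt = 196π/3 cm³/s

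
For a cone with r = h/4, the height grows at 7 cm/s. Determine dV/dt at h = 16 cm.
112π cm³/s

V = (1/3)π(h/4)²h = πh³/48
dV/dt = πh²/16 · 7
At h = 16: dV/dt = 112π cm³/s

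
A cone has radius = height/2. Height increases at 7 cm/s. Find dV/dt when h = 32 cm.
1792π cm³/s

V = (1/3)π(h/2)²h = πh³/12
dV/dt = πh²/4 · 7
At h = 32: dV/dt = 1792π cm³/s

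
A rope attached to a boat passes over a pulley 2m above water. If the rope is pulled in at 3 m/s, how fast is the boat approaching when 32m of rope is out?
16√255/85 ≈ 3.006 m/s

rope² = x² + 2²
x = √(32² - 2²) = 2√255
dx/dt = (rope/x) · d(rope)/dt = (32/(2√255)) · (-3) = -16√255/85 m/s
The boat approaches at 16√255/85 ≈ 3.006 m/s.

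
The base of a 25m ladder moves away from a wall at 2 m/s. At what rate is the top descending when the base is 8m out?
16√561/561 ≈ 0.6755 m/s

x² + y² = 25²
2x·dx/dt + 2y·dy/dt = 0
dy/dt = -x/y · dx/dt = -8/√561 · 2 = -16√561/561 m/s
The top is descending at 16√561/561 ≈ 0.6755 m/s.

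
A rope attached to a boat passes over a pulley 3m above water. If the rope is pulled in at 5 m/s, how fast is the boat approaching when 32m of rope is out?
32√1015/203 ≈ 5.022 m/s

rope² = x² + 3²
x = √(32² - 3²) = √1015
dx/dt = (rope/x) · d(rope)/dt = (32/√1015) · (-5) = -32√1015/203 m/s
The boat approaches at 32√1015/203 ≈ 5.022 m/s.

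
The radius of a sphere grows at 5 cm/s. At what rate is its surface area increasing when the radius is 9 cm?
360π cm²/s

S = 4πr²
dS/dt = dS/dr · dr/dt = 8πr · 5
At r = 9: dS/dt = 360π cm²/s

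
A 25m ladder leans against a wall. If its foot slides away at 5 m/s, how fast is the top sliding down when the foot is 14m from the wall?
70√429/429 ≈ 3.38 m/s

x² + y² = 25²
2x·dx/dt + 2y·dy/dt = 0
dy/dt = -x/y · dx/dt = -14/√429 · 5 = -70√429/429 m/s
The top is descending at 70√429/429 ≈ 3.38 m/s.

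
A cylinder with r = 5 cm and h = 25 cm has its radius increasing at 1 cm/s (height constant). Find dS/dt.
70π cm²/s

S = 2πrh + 2πr² (lateral + bases)
dS/dt = (2πh + 4πr)·dr/dt = (2π·25 + 4π·5)·1
= 70π cm²/s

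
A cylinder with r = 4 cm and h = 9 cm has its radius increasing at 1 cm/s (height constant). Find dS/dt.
34π cm²/s

S = 2πrh + 2πr² (lateral + bases)
dS/dt = (2πh + 4πr)·dr/dt = (2π·9 + 4π·4)·1
= 34π cm²/s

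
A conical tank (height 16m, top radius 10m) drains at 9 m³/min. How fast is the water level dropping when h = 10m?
144/(625π) ≈ 0.07334 m/min

r/h = 10/16, so r = (5/8)h
V = (1/3)πr²h = (1/3)π((5/8)h)²h = (25/192)πh³
dV/dh = (25/64)πh²
dh/dt = (dV/dt)/(dV/dh) = -9/((25/64)π·10²) = -144/(625π) m/min
The level is dropping at 144/(625π) ≈ 0.07334 m/min.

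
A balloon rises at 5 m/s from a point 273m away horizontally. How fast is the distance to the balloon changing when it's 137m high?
685√93298/93298 ≈ 2.243 m/s

z² = 273² + y²
z = √(273² + 137²) = √93298
dz/dt = y/z · dy/dt = 137/√93298 · 5 = 685√93298/93298 ≈ 2.243 m/s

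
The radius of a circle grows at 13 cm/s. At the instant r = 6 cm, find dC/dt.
26π cm/s

C = 2πr
dC/dt = 2π · dr/dt = 2π · 13 = 26π cm/s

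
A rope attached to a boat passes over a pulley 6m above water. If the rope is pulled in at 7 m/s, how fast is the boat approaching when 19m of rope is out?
133√13/65 ≈ 7.378 m/s

rope² = x² + 6²
x = √(19² - 6²) = 5√13
dx/dt = (rope/x) · d(rope)/dt = (19/(5√13)) · (-7) = -133√13/65 m/s
The boat approaches at 133√13/65 ≈ 7.378 m/s.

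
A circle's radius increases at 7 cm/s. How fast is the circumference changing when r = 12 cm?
14π cm/s

C = 2πr
dC/dt = 2π · dr/dt = 2π · 7 = 14π cm/s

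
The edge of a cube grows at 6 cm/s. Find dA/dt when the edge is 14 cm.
1008 cm²/s

A = 6s²
dA/dt = 12s · ds/dt = 12·14·6 = 1008 cm²/s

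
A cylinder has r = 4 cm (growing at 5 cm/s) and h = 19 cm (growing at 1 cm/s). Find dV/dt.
776π cm³/s

V = πr²h
dV/dt = 2πrh·dr/dt + πr²·dh/dt
= 2π(4)(19)(5) + π(4)²(1)
= 776π cm³/s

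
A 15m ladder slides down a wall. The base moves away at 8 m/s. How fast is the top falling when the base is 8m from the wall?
64√161/161 ≈ 5.044 m/s

x² + y² = 15²
2x·dx/dt + 2y·dy/dt = 0
dy/dt = -x/y · dx/dt = -8/√161 · 8 = -64√161/161 m/s
The top is descending at 64√161/161 ≈ 5.044 m/s.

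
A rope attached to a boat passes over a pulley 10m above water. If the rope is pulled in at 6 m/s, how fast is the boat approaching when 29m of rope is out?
58√741/247 ≈ 6.392 m/s

rope² = x² + 10²
x = √(29² - 10²) = √741
dx/dt = (rope/x) · d(rope)/dt = (29/√741) · (-6) = -58√741/247 m/s
The boat approaches at 58√741/247 ≈ 6.392 m/s.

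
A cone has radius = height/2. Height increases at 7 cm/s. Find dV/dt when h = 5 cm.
175π/4 cm³/s

V = (1/3)π(h/2)²h = πh³/12
dV/dt = πh²/4 · 7
At h = 5: dV/dt = 175π/4 cm³/s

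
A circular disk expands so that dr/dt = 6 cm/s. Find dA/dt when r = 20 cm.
240π cm²/s

A = πr²
dA/dt = 2πr · dr/dt = 2π(20)(6) = 240π cm²/s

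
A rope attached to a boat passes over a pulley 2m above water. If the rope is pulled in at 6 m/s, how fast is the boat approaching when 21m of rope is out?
126√437/437 ≈ 6.027 m/s

rope² = x² + 2²
x = √(21² - 2²) = √437
dx/dt = (rope/x) · d(rope)/dt = (21/√437) · (-6) = -126√437/437 m/s
The boat approaches at 126√437/437 ≈ 6.027 m/s.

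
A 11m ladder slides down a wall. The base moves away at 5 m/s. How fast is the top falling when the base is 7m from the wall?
35√2/12 ≈ 4.125 m/s

x² + y² = 11²
2x·dx/dt + 2y·dy/dt = 0
dy/dt = -x/y · dx/dt = -7/(6√2) · 5 = -35√2/12 m/s
The top is descending at 35√2/12 ≈ 4.125 m/s.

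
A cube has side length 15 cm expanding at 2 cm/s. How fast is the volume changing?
1350 cm³/s

V = s³
dV/dt = 3s² · ds/dt = 3·15²·2 = 1350 cm³/s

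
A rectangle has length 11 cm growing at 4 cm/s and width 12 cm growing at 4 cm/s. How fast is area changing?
92 cm²/s

A = lw
dA/dt = w·dl/dt + l·dw/dt = 12·4 + 11·4 = 92 cm²/s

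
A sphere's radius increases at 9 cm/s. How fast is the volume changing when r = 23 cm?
19044π cm³/s

V = (4/3)πr³
dV/dt = dV/dr · dr/dt = 4πr² · 9
At r = 23: dV/dt = 19044π cm³/s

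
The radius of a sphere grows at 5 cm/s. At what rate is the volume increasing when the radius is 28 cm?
15680π cm³/s

V = (4/3)πr³
dV/dt = dV/dr · dr/dt = 4πr² · 5
At r = 28: dV/dt = 15680π cm³/s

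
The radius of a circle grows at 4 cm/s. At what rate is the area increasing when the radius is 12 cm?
96π cm²/s

A = πr²
dA/dt = 2πr · dr/dt = 2π(12)(4) = 96π cm²/s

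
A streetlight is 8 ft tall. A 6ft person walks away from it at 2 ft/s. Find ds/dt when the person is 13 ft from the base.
6 ft/s

By similar triangles: 8/(x+s) = 6/s
Solving: s = 6x/2
ds/dt = 6/2 · dx/dt = 3 · 2 = 6 ft/s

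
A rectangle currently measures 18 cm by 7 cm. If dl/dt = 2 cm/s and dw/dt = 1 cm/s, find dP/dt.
6 cm/s

P = 2(l + w)
dP/dt = 2(dl/dt + dw/dt) = 2(2 + 1) = 6 cm/s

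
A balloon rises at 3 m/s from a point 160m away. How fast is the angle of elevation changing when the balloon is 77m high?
0.015224 rad/s

tan(θ) = y/160
sec²(θ) · dθ/dt = (1/160) · dy/dt
dθ/dt = cos²(θ)/160 · 3 = 160/(160² + 77²) · 3
dθ/dt = 0.015224 rad/s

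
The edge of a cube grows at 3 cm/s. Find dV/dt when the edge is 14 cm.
1764 cm³/s

V = s³
dV/dt = 3s² · ds/dt = 3·14²·3 = 1764 cm³/s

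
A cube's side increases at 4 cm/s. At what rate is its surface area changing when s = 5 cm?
240 cm²/s

A = 6s²
dA/dt = 12s · ds/dt = 12·5·4 = 240 cm²/s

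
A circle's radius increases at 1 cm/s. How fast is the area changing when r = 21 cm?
42π cm²/s

A = πr²
dA/dt = 2πr · dr/dt = 2π(21)(1) = 42π cm²/s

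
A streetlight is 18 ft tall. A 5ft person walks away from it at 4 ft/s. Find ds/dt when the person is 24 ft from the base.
20/13 ft/s

By similar triangles: 18/(x+s) = 5/s
Solving: s = 5x/13
ds/dt = 5/13 · dx/dt = 5/13 · 4 = 20/13 ft/s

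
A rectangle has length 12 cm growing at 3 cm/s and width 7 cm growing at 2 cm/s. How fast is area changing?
45 cm²/s

A = lw
dA/dt = w·dl/dt + l·dw/dt = 7·3 + 12·2 = 45 cm²/s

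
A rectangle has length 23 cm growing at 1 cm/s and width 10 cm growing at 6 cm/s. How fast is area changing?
148 cm²/s

A = lw
dA/dt = w·dl/dt + l·dw/dt = 10·1 + 23·6 = 148 cm²/s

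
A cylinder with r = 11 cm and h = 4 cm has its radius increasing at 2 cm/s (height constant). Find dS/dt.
104π cm²/s

S = 2πrh + 2πr² (lateral + bases)
dS/dt = (2πh + 4πr)·dr/dt = (2π·4 + 4π·11)·2
= 104π cm²/s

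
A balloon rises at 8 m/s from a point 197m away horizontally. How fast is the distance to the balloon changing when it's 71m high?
284√1754/4385 ≈ 2.712 m/s

z² = 197² + y²
z = √(197² + 71²) = 5√1754
dz/dt = y/z · dy/dt = 71/(5√1754) · 8 = 284√1754/4385 ≈ 2.712 m/s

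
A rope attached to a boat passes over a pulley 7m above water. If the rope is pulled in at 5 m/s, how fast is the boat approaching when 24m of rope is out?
120√527/527 ≈ 5.227 m/s

rope² = x² + 7²
x = √(24² - 7²) = √527
dx/dt = (rope/x) · d(rope)/dt = (24/√527) · (-5) = -120√527/527 m/s
The boat approaches at 120√527/527 ≈ 5.227 m/s.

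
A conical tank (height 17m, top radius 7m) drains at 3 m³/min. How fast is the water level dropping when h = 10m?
867/(4900π) ≈ 0.05632 m/min

r/h = 7/17, so r = (7/17)h
V = (1/3)πr²h = (1/3)π((7/17)h)²h = (49/867)πh³
dV/dh = (49/289)πh²
dh/dt = (dV/dt)/(dV/dh) = -3/((49/289)π·10²) = -867/(4900π) m/min
The level is dropping at 867/(4900π) ≈ 0.05632 m/min.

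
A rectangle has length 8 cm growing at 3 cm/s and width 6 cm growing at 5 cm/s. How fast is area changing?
58 cm²/s

A = lw
dA/dt = w·dl/dt + l·dw/dt = 6·3 + 8·5 = 58 cm²/s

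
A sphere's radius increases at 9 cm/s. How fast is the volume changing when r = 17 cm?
10404π cm³/s

V = (4/3)πr³
dV/dt = dV/dr · dr/dt = 4πr² · 9
At r = 17: dV/dt = 10404π cm³/s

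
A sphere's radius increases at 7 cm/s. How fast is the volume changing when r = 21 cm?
12348π cm³/s

V = (4/3)πr³
dV/dt = dV/dr · dr/dt = 4πr² · 7
At r = 21: dV/dt = 12348π cm³/s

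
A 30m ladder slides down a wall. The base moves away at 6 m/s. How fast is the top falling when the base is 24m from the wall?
8 m/s

x² + y² = 30²
2x·dx/dt + 2y·dy/dt = 0
dy/dt = -x/y · dx/dt = -24/18 · 6 = -8 m/s
The top is descending at 8 m/s.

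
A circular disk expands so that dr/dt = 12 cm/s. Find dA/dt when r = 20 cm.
480π cm²/s

A = πr²
dA/dt = 2πr · dr/dt = 2π(20)(12) = 480π cm²/s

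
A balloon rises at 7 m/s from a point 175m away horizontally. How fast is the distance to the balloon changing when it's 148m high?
1036√52529/52529 ≈ 4.52 m/s

z² = 175² + y²
z = √(175² + 148²) = √52529
dz/dt = y/z · dy/dt = 148/√52529 · 7 = 1036√52529/52529 ≈ 4.52 m/s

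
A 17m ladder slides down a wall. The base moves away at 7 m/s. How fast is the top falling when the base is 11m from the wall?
11√42/12 ≈ 5.941 m/s

x² + y² = 17²
2x·dx/dt + 2y·dy/dt = 0
dy/dt = -x/y · dx/dt = -11/(2√42) · 7 = -11√42/12 m/s
The top is descending at 11√42/12 ≈ 5.941 m/s.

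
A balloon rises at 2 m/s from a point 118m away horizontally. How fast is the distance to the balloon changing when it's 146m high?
73√8810/4405 ≈ 1.555 m/s

z² = 118² + y²
z = √(118² + 146²) = 2√8810
dz/dt = y/z · dy/dt = 146/(2√8810) · 2 = 73√8810/4405 ≈ 1.555 m/s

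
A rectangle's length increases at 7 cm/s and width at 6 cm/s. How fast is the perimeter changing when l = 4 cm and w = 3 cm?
26 cm/s

P = 2(l + w)
dP/dt = 2(dl/dt + dw/dt) = 2(7 + 6) = 26 cm/s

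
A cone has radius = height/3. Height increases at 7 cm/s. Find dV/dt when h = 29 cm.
5887π/9 cm³/s

V = (1/3)π(h/3)²h = πh³/27
dV/dt = πh²/9 · 7
At h = 29: dV/dt = 5887π/9 cm³/s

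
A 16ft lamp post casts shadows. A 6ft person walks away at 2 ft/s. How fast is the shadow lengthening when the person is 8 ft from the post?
6/5 ft/s

By similar triangles: 16/(x+s) = 6/s
Solving: s = 6x/10
ds/dt = 6/10 · dx/dt = 3/5 · 2 = 6/5 ft/s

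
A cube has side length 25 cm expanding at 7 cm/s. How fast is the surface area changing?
2100 cm²/s

A = 6s²
dA/dt = 12s · ds/dt = 12·25·7 = 2100 cm²/s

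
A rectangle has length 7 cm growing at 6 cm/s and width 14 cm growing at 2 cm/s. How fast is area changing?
98 cm²/s

A = lw
dA/dt = w·dl/dt + l·dw/dt = 14·6 + 7·2 = 98 cm²/s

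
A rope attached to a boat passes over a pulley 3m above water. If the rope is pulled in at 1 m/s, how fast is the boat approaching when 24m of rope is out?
8√7/21 ≈ 1.008 m/s

rope² = x² + 3²
x = √(24² - 3²) = 9√7
dx/dt = (rope/x) · d(rope)/dt = (24/(9√7)) · (-1) = -8√7/21 m/s
The boat approaches at 8√7/21 ≈ 1.008 m/s.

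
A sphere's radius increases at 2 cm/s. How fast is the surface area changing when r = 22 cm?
352π cm²/s

S = 4πr²
dS/dt = dS/dr · dr/dt = 8πr · 2
At r = 22: dS/dt = 352π cm²/s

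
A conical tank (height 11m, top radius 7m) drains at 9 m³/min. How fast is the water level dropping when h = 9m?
121/(441π) ≈ 0.08734 m/min

r/h = 7/11, so r = (7/11)h
V = (1/3)πr²h = (1/3)π((7/11)h)²h = (49/363)πh³
dV/dh = (49/121)πh²
dh/dt = (dV/dt)/(dV/dh) = -9/((49/121)π·9²) = -121/(441π) m/min
The level is dropping at 121/(441π) ≈ 0.08734 m/min.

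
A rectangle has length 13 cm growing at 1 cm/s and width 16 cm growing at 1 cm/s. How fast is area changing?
29 cm²/s

A = lw
dA/dt = w·dl/dt + l·dw/dt = 16·1 + 13·1 = 29 cm²/s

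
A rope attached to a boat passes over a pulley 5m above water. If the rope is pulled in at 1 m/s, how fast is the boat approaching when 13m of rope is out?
13/12 ≈ 1.083 m/s

rope² = x² + 5²
x = √(13² - 5²) = 12
dx/dt = (rope/x) · d(rope)/dt = (13/12) · (-1) = -13/12 m/s
The boat approaches at 13/12 ≈ 1.083 m/s.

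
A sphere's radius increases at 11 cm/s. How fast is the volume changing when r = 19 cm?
15884π cm³/s

V = (4/3)πr³
dV/dt = dV/dr · dr/dt = 4πr² · 11
At r = 19: dV/dt = 15884π cm³/s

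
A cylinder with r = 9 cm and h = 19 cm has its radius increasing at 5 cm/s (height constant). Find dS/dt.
370π cm²/s

S = 2πrh + 2πr² (lateral + bases)
dS/dt = (2πh + 4πr)·dr/dt = (2π·19 + 4π·9)·5
= 370π cm²/s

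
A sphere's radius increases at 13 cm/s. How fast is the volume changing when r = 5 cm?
1300π cm³/s

V = (4/3)πr³
dV/dt = dV/dr · dr/dt = 4πr² · 13
At r = 5: dV/dt = 1300π cm³/s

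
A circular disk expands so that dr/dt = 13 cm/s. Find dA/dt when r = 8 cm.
208π cm²/s

A = πr²
dA/dt = 2πr · dr/dt = 2π(8)(13) = 208π cm²/s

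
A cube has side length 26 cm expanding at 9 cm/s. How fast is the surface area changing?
2808 cm²/s

A = 6s²
dA/dt = 12s · ds/dt = 12·26·9 = 2808 cm²/s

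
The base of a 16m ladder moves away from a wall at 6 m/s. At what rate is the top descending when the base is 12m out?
18√7/7 ≈ 6.803 m/s

x² + y² = 16²
2x·dx/dt + 2y·dy/dt = 0
dy/dt = -x/y · dx/dt = -12/(4√7) · 6 = -18√7/7 m/s
The top is descending at 18√7/7 ≈ 6.803 m/s.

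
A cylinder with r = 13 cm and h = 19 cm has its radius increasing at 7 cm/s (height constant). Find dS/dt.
630π cm²/s

S = 2πrh + 2πr² (lateral + bases)
dS/dt = (2πh + 4πr)·dr/dt = (2π·19 + 4π·13)·7
= 630π cm²/s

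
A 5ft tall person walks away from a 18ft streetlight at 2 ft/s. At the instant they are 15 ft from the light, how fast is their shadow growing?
10/13 ft/s

By similar triangles: 18/(x+s) = 5/s
Solving: s = 5x/13
ds/dt = 5/13 · dx/dt = 5/13 · 2 = 10/13 ft/s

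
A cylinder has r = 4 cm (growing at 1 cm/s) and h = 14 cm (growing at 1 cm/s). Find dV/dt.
128π cm³/s

V = πr²h
dV/dt = 2πrh·dr/dt + πr²·dh/dt
= 2π(4)(14)(1) + π(4)²(1)
= 128π cm³/s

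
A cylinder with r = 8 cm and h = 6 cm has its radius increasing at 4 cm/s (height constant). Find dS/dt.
176π cm²/s

S = 2πrh + 2πr² (lateral + bases)
dS/dt = (2πh + 4πr)·dr/dt = (2π·6 + 4π·8)·4
= 176π cm²/s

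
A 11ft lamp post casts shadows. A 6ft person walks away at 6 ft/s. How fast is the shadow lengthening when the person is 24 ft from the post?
36/5 ft/s

By similar triangles: 11/(x+s) = 6/s
Solving: s = 6x/5
ds/dt = 6/5 · dx/dt = 6/5 · 6 = 36/5 ft/s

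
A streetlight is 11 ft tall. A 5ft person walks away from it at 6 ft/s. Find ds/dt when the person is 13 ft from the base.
5 ft/s

By similar triangles: 11/(x+s) = 5/s
Solving: s = 5x/6
ds/dt = 5/6 · dx/dt = 5/6 · 6 = 5 ft/s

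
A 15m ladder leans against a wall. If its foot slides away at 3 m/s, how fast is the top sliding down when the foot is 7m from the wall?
21√11/44 ≈ 1.583 m/s

x² + y² = 15²
2x·dx/dt + 2y·dy/dt = 0
dy/dt = -x/y · dx/dt = -7/(4√11) · 3 = -21√11/44 m/s
The top is descending at 21√11/44 ≈ 1.583 m/s.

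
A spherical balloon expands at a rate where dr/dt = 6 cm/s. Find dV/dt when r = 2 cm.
96π cm³/s

V = (4/3)πr³
dV/dt = dV/dr · dr/dt = 4πr² · 6
At r = 2: dV/dt = 96π cm³/s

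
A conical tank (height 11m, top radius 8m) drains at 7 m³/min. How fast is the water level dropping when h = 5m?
847/(1600π) ≈ 0.1685 m/min

r/h = 8/11, so r = (8/11)h
V = (1/3)πr²h = (1/3)π((8/11)h)²h = (64/363)πh³
dV/dh = (64/121)πh²
dh/dt = (dV/dt)/(dV/dh) = -7/((64/121)π·5²) = -847/(1600π) m/min
The level is dropping at 847/(1600π) ≈ 0.1685 m/min.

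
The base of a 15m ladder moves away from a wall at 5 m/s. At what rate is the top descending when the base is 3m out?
5√6/12 ≈ 1.021 m/s

x² + y² = 15²
2x·dx/dt + 2y·dy/dt = 0
dy/dt = -x/y · dx/dt = -3/(6√6) · 5 = -5√6/12 m/s
The top is descending at 5√6/12 ≈ 1.021 m/s.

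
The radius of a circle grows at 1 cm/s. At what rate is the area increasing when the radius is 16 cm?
32π cm²/s

A = πr²
dA/dt = 2πr · dr/dt = 2π(16)(1) = 32π cm²/s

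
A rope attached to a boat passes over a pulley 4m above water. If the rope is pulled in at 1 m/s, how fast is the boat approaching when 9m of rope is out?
9√65/65 ≈ 1.116 m/s

rope² = x² + 4²
x = √(9² - 4²) = √65
dx/dt = (rope/x) · d(rope)/dt = (9/√65) · (-1) = -9√65/65 m/s
The boat approaches at 9√65/65 ≈ 1.116 m/s.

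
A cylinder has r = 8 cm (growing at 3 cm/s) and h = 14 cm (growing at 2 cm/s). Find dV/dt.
800π cm³/s

V = πr²h
dV/dt = 2πrh·dr/dt + πr²·dh/dt
= 2π(8)(14)(3) + π(8)²(2)
= 800π cm³/s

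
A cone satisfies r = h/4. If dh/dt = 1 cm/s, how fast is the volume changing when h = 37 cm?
1369π/16 cm³/s

V = (1/3)π(h/4)²h = πh³/48
dV/dt = πh²/16 · 1
At h = 37: dV/dt = 1369π/16 cm³/s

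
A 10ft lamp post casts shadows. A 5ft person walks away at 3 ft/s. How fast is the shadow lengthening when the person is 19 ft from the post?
3 ft/s

By similar triangles: 10/(x+s) = 5/s
Solving: s = 5x/5
ds/dt = 5/5 · dx/dt = 1 · 3 = 3 ft/s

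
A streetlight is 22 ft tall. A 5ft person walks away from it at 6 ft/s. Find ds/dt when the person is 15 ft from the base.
30/17 ft/s

By similar triangles: 22/(x+s) = 5/s
Solving: s = 5x/17
ds/dt = 5/17 · dx/dt = 5/17 · 6 = 30/17 ft/s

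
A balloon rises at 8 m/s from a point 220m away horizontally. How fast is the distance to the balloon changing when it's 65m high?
104√2105/2105 ≈ 2.267 m/s

z² = 220² + y²
z = √(220² + 65²) = 5√2105
dz/dt = y/z · dy/dt = 65/(5√2105) · 8 = 104√2105/2105 ≈ 2.267 m/s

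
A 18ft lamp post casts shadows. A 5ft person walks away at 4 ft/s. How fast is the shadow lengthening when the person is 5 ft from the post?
20/13 ft/s

By similar triangles: 18/(x+s) = 5/s
Solving: s = 5x/13
ds/dt = 5/13 · dx/dt = 5/13 · 4 = 20/13 ft/s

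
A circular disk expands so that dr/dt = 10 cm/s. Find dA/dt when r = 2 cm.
40π cm²/s

A = πr²
dA/dt = 2πr · dr/dt = 2π(2)(10) = 40π cm²/s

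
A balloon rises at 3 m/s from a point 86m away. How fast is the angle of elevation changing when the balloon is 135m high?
0.01007 rad/s

tan(θ) = y/86
sec²(θ) · dθ/dt = (1/86) · dy/dt
dθ/dt = cos²(θ)/86 · 3 = 86/(86² + 135²) · 3
dθ/dt = 0.01007 rad/s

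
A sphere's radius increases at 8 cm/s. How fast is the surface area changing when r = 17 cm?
1088π cm²/s

S = 4πr²
dS/dt = dS/dr · dr/dt = 8πr · 8
At r = 17: dS/dt = 1088π cm²/s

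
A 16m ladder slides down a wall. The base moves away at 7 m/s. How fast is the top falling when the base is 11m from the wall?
77√15/45 ≈ 6.627 m/s

x² + y² = 16²
2x·dx/dt + 2y·dy/dt = 0
dy/dt = -x/y · dx/dt = -11/(3√15) · 7 = -77√15/45 m/s
The top is descending at 77√15/45 ≈ 6.627 m/s.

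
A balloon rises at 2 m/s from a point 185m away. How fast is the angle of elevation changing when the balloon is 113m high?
0.007873 rad/s

tan(θ) = y/185
sec²(θ) · dθ/dt = (1/185) · dy/dt
dθ/dt = cos²(θ)/185 · 2 = 185/(185² + 113²) · 2
dθ/dt = 0.007873 rad/s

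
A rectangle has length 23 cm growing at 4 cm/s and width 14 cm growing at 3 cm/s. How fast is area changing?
125 cm²/s

A = lw
dA/dt = w·dl/dt + l·dw/dt = 14·4 + 23·3 = 125 cm²/s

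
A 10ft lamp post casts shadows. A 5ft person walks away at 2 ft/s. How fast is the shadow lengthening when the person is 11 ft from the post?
2 ft/s

By similar triangles: 10/(x+s) = 5/s
Solving: s = 5x/5
ds/dt = 5/5 · dx/dt = 1 · 2 = 2 ft/s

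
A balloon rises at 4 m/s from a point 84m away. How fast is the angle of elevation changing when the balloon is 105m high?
0.018583 rad/s

tan(θ) = y/84
sec²(θ) · dθ/dt = (1/84) · dy/dt
dθ/dt = cos²(θ)/84 · 4 = 84/(84² + 105²) · 4
dθ/dt = 0.018583 rad/s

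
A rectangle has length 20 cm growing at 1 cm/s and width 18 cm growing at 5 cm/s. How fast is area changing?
118 cm²/s

A = lw
dA/dt = w·dl/dt + l·dw/dt = 18·1 + 20·5 = 118 cm²/s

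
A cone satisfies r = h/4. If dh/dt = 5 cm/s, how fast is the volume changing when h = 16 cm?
80π cm³/s

V = (1/3)π(h/4)²h = πh³/48
dV/dt = πh²/16 · 5
At h = 16: dV/dt = 80π cm³/s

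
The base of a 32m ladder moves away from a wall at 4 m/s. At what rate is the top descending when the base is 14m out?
28√23/69 ≈ 1.946 m/s

x² + y² = 32²
2x·dx/dt + 2y·dy/dt = 0
dy/dt = -x/y · dx/dt = -14/(6√23) · 4 = -28√23/69 m/s
The top is descending at 28√23/69 ≈ 1.946 m/s.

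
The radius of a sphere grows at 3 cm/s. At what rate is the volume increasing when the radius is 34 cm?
13872π cm³/s

V = (4/3)πr³
dV/dt = dV/dr · dr/dt = 4πr² · 3
At r = 34: dV/dt = 13872π cm³/s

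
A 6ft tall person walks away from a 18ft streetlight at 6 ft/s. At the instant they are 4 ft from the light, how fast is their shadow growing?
3 ft/s

By similar triangles: 18/(x+s) = 6/s
Solving: s = 6x/12
ds/dt = 6/12 · dx/dt = 1/2 · 6 = 3 ft/s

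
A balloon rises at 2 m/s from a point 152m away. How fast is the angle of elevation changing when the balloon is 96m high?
0.009406 rad/s

tan(θ) = y/152
sec²(θ) · dθ/dt = (1/152) · dy/dt
dθ/dt = cos²(θ)/152 · 2 = 152/(152² + 96²) · 2
dθ/dt = 0.009406 rad/s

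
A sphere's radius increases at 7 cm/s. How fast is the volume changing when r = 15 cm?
6300π cm³/s

V = (4/3)πr³
dV/dt = dV/dr · dr/dt = 4πr² · 7
At r = 15: dV/dt = 6300π cm³/s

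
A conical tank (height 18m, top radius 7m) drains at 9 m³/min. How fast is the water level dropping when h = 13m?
2916/(8281π) ≈ 0.1121 m/min

r/h = 7/18, so r = (7/18)h
V = (1/3)πr²h = (1/3)π((7/18)h)²h = (49/972)πh³
dV/dh = (49/324)πh²
dh/dt = (dV/dt)/(dV/dh) = -9/((49/324)π·13²) = -2916/(8281π) m/min
The level is dropping at 2916/(8281π) ≈ 0.1121 m/min.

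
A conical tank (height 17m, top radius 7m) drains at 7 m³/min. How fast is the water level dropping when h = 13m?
289/(1183π) ≈ 0.07776 m/min

r/h = 7/17, so r = (7/17)h
V = (1/3)πr²h = (1/3)π((7/17)h)²h = (49/867)πh³
dV/dh = (49/289)πh²
dh/dt = (dV/dt)/(dV/dh) = -7/((49/289)π·13²) = -289/(1183π) m/min
The level is dropping at 289/(1183π) ≈ 0.07776 m/min.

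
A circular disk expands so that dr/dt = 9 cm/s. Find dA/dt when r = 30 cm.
540π cm²/s

A = πr²
dA/dt = 2πr · dr/dt = 2π(30)(9) = 540π cm²/s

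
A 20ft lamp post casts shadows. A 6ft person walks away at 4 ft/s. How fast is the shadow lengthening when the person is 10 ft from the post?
12/7 ft/s

By similar triangles: 20/(x+s) = 6/s
Solving: s = 6x/14
ds/dt = 6/14 · dx/dt = 3/7 · 4 = 12/7 ft/s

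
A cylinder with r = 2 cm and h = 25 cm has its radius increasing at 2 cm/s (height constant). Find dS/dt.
116π cm²/s

S = 2πrh + 2πr² (lateral + bases)
dS/dt = (2πh + 4πr)·dr/dt = (2π·25 + 4π·2)·2
= 116π cm²/s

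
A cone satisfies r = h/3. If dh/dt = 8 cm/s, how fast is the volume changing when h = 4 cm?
128π/9 cm³/s

V = (1/3)π(h/3)²h = πh³/27
dV/dt = πh²/9 · 8
At h = 4: dV/dt = 128π/9 cm³/s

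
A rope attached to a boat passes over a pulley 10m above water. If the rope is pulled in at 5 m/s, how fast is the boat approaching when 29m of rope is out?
145√741/741 ≈ 5.327 m/s

rope² = x² + 10²
x = √(29² - 10²) = √741
dx/dt = (rope/x) · d(rope)/dt = (29/√741) · (-5) = -145√741/741 m/s
The boat approaches at 145√741/741 ≈ 5.327 m/s.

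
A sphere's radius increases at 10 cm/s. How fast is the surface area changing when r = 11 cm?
880π cm²/s

S = 4πr²
dS/dt = dS/dr · dr/dt = 8πr · 10
At r = 11: dS/dt = 880π cm²/s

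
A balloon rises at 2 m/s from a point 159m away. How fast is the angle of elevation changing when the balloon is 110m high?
0.008507 rad/s

tan(θ) = y/159
sec²(θ) · dθ/dt = (1/159) · dy/dt
dθ/dt = cos²(θ)/159 · 2 = 159/(159² + 110²) · 2
dθ/dt = 0.008507 rad/s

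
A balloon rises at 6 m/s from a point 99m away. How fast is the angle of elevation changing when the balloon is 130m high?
0.022246 rad/s

tan(θ) = y/99
sec²(θ) · dθ/dt = (1/99) · dy/dt
dθ/dt = cos²(θ)/99 · 6 = 99/(99² + 130²) · 6
dθ/dt = 0.022246 rad/s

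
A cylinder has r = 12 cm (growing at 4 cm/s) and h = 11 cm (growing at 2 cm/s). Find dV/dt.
1344π cm³/s

V = πr²h
dV/dt = 2πrh·dr/dt + πr²·dh/dt
= 2π(12)(11)(4) + π(12)²(2)
= 1344π cm³/s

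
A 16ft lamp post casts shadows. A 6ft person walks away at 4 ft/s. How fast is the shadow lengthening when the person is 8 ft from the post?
12/5 ft/s

By similar triangles: 16/(x+s) = 6/s
Solving: s = 6x/10
ds/dt = 6/10 · dx/dt = 3/5 · 4 = 12/5 ft/s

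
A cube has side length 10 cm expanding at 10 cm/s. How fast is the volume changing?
3000 cm³/s

V = s³
dV/dt = 3s² · ds/dt = 3·10²·10 = 3000 cm³/s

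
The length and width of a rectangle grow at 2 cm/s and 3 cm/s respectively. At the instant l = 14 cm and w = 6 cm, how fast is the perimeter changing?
10 cm/s

P = 2(l + w)
dP/dt = 2(dl/dt + dw/dt) = 2(2 + 3) = 10 cm/s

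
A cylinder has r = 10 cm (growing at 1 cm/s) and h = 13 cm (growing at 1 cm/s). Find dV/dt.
360π cm³/s

V = πr²h
dV/dt = 2πrh·dr/dt + πr²·dh/dt
= 2π(10)(13)(1) + π(10)²(1)
= 360π cm³/s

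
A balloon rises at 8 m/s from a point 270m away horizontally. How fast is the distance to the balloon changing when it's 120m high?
32√97/97 ≈ 3.249 m/s

z² = 270² + y²
z = √(270² + 120²) = 30√97
dz/dt = y/z · dy/dt = 120/(30√97) · 8 = 32√97/97 ≈ 3.249 m/s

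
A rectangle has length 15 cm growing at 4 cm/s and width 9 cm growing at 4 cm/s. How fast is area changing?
96 cm²/s

A = lw
dA/dt = w·dl/dt + l·dw/dt = 9·4 + 15·4 = 96 cm²/s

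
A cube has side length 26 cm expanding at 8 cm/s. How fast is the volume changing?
16224 cm³/s

V = s³
dV/dt = 3s² · ds/dt = 3·26²·8 = 16224 cm³/s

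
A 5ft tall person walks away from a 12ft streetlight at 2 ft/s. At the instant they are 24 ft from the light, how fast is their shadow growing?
10/7 ft/s

By similar triangles: 12/(x+s) = 5/s
Solving: s = 5x/7
ds/dt = 5/7 · dx/dt = 5/7 · 2 = 10/7 ft/s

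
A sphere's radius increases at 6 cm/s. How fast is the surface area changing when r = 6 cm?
288π cm²/s

S = 4πr²
dS/dt = dS/dr · dr/dt = 8πr · 6
At r = 6: dS/dt = 288π cm²/s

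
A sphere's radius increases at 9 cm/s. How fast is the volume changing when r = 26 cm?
24336π cm³/s

V = (4/3)πr³
dV/dt = dV/dr · dr/dt = 4πr² · 9
At r = 26: dV/dt = 24336π cm³/s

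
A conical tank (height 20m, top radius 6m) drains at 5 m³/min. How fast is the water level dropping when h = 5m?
20/(9π) ≈ 0.7074 m/min

r/h = 6/20, so r = (3/10)h
V = (1/3)πr²h = (1/3)π((3/10)h)²h = (3/100)πh³
dV/dh = (9/100)πh²
dh/dt = (dV/dt)/(dV/dh) = -5/((9/100)π·5²) = -20/(9π) m/min
The level is dropping at 20/(9π) ≈ 0.7074 m/min.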